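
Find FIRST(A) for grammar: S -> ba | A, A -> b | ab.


Per alternative of A: FIRST(b) = {b}; FIRST(ab) = {a}
FIRST(A) = {a, b}


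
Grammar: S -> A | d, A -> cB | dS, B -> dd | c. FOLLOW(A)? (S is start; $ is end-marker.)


$ ∈ FOLLOW(S). For each A -> αBβ: add FIRST(β)\{ε} to FOLLOW(B); if β nullable, add FOLLOW(A).
FOLLOW(A) = {$}


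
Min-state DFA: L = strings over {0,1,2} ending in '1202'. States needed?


Track the longest suffix of input matching a prefix of '1202': 5 classes (prefixes of length 0..4)
Minimal DFA: 5 states


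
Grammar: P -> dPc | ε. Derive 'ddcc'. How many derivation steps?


Derivation: P => dPc => ddPcc => ddcc
Steps: 3


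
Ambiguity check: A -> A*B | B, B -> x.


precedence layered via separate nonterminal B: deterministic
Unambiguous


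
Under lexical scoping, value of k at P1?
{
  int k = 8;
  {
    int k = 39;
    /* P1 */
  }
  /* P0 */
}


k declared in the same block as P1
k = 39


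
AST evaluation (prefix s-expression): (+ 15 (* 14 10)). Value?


Evaluate inner: (* 14 10) = 140
Evaluate root: (+ 15 140) = 155
Result: 155


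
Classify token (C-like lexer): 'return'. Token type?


Pattern: reserved word
Type: KEYWORD


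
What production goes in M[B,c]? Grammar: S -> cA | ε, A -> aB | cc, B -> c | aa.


For [B, c]: 'c' ∈ FIRST(c)
Entry: B -> c


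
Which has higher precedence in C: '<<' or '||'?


'<<' is shift (level 8); '||' is logical OR (level 1)
Higher level binds tighter
'<<' has higher precedence than '||'


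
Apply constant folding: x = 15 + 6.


15 + 6 = 21 at compile time
Optimized: x = 21


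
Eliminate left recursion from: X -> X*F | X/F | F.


Left-recursive alternatives: X*F, X/F; non-recursive: F
Introduce X': X -> FX', X' -> *FX' | /FX' | ε


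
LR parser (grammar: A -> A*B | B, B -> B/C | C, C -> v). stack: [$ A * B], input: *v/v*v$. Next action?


handle 'A*B' on top; lookahead ∈ FOLLOW(A) = {*, $}
Action: reduce (A -> A*B)


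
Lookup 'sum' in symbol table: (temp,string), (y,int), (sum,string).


Lookup 'sum' → type string


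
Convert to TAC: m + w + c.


Break into single-operator statements:
t1 = m + w
t2 = t1 + c


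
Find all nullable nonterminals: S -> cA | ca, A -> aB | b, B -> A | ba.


A nonterminal is nullable iff some alternative derives ε (directly, or every symbol in it is nullable)
Nullable: {}


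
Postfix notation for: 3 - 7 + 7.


Left to right (same or higher precedence on left)
Postfix: 3 7 - 7 +


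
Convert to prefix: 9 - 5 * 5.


'*' binds tighter: tree is (- 9 (* 5 5))
Prefix: - 9 * 5 5


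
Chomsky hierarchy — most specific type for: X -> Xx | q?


Left-linear: every RHS is a terminal or one nonterminal followed by a terminal
Classification: Type 3 (Regular)


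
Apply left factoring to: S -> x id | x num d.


Common prefix: 'x'
Factored: S -> x S', S' -> id | num d


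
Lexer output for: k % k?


Scan left to right, longest-match per lexeme
Tokens: ID(k), OP(%), ID(k)


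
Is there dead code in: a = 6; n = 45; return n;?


a is assigned but never read
Dead: 'a = 6'


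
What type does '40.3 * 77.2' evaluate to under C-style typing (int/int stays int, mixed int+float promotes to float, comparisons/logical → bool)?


Operand types: float * float
Rule: mixed int/float promotes to float; int/int stays int
Result type: float


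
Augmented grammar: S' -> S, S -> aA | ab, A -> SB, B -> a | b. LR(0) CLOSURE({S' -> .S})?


Start: S' -> .S
For each item with dot before a nonterminal B, add B -> .γ for every B-production
Closure: [S' -> .S, S -> .aA, S -> .ab]


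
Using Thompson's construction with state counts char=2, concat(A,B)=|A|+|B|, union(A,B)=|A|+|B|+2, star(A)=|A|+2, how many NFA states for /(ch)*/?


Syntax tree has 2 char leaf(s), 0 union(s), 1 star(s)
chars contribute 2×2 = 4; each union adds +2; each star adds +2
Total: 4 + 0 + 2 = 6 states


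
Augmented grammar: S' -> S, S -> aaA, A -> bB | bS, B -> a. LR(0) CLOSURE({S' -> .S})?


Start: S' -> .S
For each item with dot before a nonterminal B, add B -> .γ for every B-production
Closure: [S' -> .S, S -> .aaA]


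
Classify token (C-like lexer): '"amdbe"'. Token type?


Pattern: double-quoted sequence
Type: STRING_LITERAL


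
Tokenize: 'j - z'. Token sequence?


Scan left to right, longest-match per lexeme
Tokens: ID(j), OP(-), ID(z)


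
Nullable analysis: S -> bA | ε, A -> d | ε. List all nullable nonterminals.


A nonterminal is nullable iff some alternative derives ε (directly, or every symbol in it is nullable)
Nullable: {A, S}


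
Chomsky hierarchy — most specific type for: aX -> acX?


LHS has context (more than one symbol) and |LHS| ≤ |RHS|
Classification: Type 1 (Context-Sensitive)


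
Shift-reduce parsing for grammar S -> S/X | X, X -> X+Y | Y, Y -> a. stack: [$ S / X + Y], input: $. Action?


handle 'X+Y' on top
Action: reduce (X -> X+Y)


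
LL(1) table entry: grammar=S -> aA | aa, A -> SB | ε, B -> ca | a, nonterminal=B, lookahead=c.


For [B, c]: 'c' ∈ FIRST(ca)
Entry: B -> ca


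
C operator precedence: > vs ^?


'>' is relational (level 7); '^' is bitwise XOR (level 4)
Higher level binds tighter
'>' has higher precedence than '^'


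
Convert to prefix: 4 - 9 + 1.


left-to-right (same/higher precedence on left): tree is (+ (- 4 9) 1)
Prefix: + - 4 9 1


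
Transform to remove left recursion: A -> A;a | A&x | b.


Left-recursive alternatives: A;a, A&x; non-recursive: b
Introduce A': A -> bA', A' -> ;aA' | &xA' | ε


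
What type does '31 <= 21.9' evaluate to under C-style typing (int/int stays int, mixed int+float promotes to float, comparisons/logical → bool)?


Operand types: int <= float
Rule: comparison yields bool
Result type: bool


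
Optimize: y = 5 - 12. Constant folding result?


5 - 12 = -7 at compile time
Optimized: y = -7


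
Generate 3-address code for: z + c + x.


Break into single-operator statements:
t1 = z + c
t2 = t1 + x


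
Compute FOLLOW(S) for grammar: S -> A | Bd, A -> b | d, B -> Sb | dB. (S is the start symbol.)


$ ∈ FOLLOW(S). For each A -> αBβ: add FIRST(β)\{ε} to FOLLOW(B); if β nullable, add FOLLOW(A).
FOLLOW(S) = {$, b}


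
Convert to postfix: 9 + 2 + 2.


Left to right (same or higher precedence on left)
Postfix: 9 2 + 2 +


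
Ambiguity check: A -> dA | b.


right-linear, alternatives start with distinct terminals 'd' vs 'b': unique leftmost derivation
Unambiguous


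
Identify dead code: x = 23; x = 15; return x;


first assignment to x is overwritten before any read
Dead: 'x = 23'


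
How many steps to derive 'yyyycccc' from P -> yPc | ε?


Derivation: P => yPc => yyPcc => yyyPccc => yyyyPcccc => yyyycccc
Steps: 5


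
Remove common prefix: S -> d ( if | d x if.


Common prefix: 'd'
Factored: S -> d S', S' -> ( if | x if


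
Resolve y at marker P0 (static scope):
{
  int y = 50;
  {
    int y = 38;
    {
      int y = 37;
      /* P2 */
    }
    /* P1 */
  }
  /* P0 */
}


y declared in the same block as P0
y = 50


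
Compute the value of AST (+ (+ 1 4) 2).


Evaluate inner: (+ 1 4) = 5
Evaluate root: (+ 5 2) = 7
Result: 7


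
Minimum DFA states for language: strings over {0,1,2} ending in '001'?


Track the longest suffix of input matching a prefix of '001': 4 classes (prefixes of length 0..3)
Minimal DFA: 4 states


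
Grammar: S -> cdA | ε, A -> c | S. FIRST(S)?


Per alternative of S: FIRST(cdA) = {c}; FIRST(ε) = {ε}
FIRST(S) = {c, ε}


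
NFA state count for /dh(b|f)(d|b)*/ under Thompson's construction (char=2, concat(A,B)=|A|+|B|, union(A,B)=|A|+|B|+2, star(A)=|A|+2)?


Syntax tree has 6 char leaf(s), 2 union(s), 1 star(s)
chars contribute 6×2 = 12; each union adds +2; each star adds +2
Total: 12 + 4 + 2 = 18 states


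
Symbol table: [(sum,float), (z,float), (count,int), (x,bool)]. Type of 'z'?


Lookup 'z' → type float


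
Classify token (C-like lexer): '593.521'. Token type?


Pattern: digits with a decimal point
Type: FLOAT_LITERAL


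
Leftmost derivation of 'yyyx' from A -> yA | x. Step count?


Derivation: A => yA => yyA => yyyA => yyyx
Steps: 4


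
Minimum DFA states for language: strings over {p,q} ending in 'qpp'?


Track the longest suffix of input matching a prefix of 'qpp': 4 classes (prefixes of length 0..3)
Minimal DFA: 4 states


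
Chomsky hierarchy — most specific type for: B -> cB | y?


Right-linear: every RHS is a terminal or a terminal followed by one nonterminal
Classification: Type 3 (Regular)


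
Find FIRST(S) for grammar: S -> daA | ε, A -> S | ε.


Per alternative of S: FIRST(daA) = {d}; FIRST(ε) = {ε}
FIRST(S) = {d, ε}


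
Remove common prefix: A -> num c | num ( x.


Common prefix: 'num'
Factored: A -> num A', A' -> c | ( x


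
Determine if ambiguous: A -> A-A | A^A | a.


'a-a^a' has two parse trees (no precedence encoded between - and ^)
Ambiguous


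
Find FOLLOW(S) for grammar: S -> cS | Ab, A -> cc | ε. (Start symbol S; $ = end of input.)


$ ∈ FOLLOW(S). For each A -> αBβ: add FIRST(β)\{ε} to FOLLOW(B); if β nullable, add FOLLOW(A).
FOLLOW(S) = {$}


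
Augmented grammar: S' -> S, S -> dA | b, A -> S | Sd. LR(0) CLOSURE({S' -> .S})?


Start: S' -> .S
For each item with dot before a nonterminal B, add B -> .γ for every B-production
Closure: [S' -> .S, S -> .dA, S -> .b]


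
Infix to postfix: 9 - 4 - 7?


Left to right (same or higher precedence on left)
Postfix: 9 4 - 7 -


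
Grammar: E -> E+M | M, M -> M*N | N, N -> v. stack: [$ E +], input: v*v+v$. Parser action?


no handle ('E+' is not any RHS); shift 'v'
Action: shift


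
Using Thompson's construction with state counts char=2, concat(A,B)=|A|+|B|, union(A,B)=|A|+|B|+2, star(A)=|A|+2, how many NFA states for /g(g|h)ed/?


Syntax tree has 5 char leaf(s), 1 union(s), 0 star(s)
chars contribute 5×2 = 10; each union adds +2; each star adds +2
Total: 10 + 2 + 0 = 12 states


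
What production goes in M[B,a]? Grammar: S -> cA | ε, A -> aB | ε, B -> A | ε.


For [B, a]: 'a' ∈ FIRST(A)
Entry: B -> A


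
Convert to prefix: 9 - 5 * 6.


'*' binds tighter: tree is (- 9 (* 5 6))
Prefix: - 9 * 5 6


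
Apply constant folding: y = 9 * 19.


9 * 19 = 171 at compile time
Optimized: y = 171


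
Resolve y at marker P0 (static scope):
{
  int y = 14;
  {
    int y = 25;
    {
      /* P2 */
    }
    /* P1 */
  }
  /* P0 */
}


y declared in the same block as P0
y = 14


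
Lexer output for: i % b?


Scan left to right, longest-match per lexeme
Tokens: ID(i), OP(%), ID(b)


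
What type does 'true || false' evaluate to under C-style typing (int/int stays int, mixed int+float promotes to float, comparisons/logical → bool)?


Operand types: bool || bool
Rule: logical operators take bool operands and yield bool
Result type: bool


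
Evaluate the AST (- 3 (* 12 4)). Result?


Evaluate inner: (* 12 4) = 48
Evaluate root: (- 3 48) = -45
Result: -45


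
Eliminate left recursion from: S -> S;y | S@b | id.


Left-recursive alternatives: S;y, S@b; non-recursive: id
Introduce S': S -> idS', S' -> ;yS' | @bS' | ε


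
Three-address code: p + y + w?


Break into single-operator statements:
t1 = p + y
t2 = t1 + w


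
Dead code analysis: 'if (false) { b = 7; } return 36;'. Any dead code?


condition is constant false, so the whole block is unreachable
Dead: 'if (false) { b = 7; }'


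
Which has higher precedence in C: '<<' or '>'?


'<<' is shift (level 8); '>' is relational (level 7)
Higher level binds tighter
'<<' has higher precedence than '>'


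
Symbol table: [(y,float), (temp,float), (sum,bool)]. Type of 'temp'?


Lookup 'temp' → type float


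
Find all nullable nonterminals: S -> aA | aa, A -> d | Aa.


A nonterminal is nullable iff some alternative derives ε (directly, or every symbol in it is nullable)
Nullable: {}


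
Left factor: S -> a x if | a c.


Common prefix: 'a'
Factored: S -> a S', S' -> x if | c


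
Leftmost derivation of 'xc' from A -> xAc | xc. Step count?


Derivation: A => xc
Steps: 1


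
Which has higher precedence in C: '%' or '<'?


'%' is multiplicative (level 10); '<' is relational (level 7)
Higher level binds tighter
'%' has higher precedence than '<'


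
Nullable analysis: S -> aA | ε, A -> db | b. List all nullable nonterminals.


A nonterminal is nullable iff some alternative derives ε (directly, or every symbol in it is nullable)
Nullable: {S}


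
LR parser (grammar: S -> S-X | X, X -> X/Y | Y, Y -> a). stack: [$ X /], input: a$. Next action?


no handle; shift 'a'
Action: shift


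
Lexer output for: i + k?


Scan left to right, longest-match per lexeme
Tokens: ID(i), OP(+), ID(k)


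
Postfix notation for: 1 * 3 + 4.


Left to right (same or higher precedence on left)
Postfix: 1 3 * 4 +


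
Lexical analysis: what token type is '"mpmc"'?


Pattern: double-quoted sequence
Type: STRING_LITERAL


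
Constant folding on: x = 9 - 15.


9 - 15 = -6 at compile time
Optimized: x = -6


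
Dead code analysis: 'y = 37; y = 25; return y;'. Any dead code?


first assignment to y is overwritten before any read
Dead: 'y = 37'


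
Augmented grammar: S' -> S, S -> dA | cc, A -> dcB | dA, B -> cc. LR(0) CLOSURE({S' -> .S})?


Start: S' -> .S
For each item with dot before a nonterminal B, add B -> .γ for every B-production
Closure: [S' -> .S, S -> .dA, S -> .cc]


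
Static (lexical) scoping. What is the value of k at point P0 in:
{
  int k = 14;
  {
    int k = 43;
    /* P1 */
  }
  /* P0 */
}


k declared in the same block as P0
k = 14


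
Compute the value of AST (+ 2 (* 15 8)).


Evaluate inner: (* 15 8) = 120
Evaluate root: (+ 2 120) = 122
Result: 122


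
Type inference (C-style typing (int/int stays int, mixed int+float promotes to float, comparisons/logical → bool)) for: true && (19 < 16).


Operand types: bool && bool
Rule: logical operators take bool operands and yield bool
Result type: bool


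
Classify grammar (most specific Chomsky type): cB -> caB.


LHS has context (more than one symbol) and |LHS| ≤ |RHS|
Classification: Type 1 (Context-Sensitive)


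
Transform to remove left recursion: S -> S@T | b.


Left-recursive alternatives: S@T; non-recursive: b
Introduce S': S -> bS', S' -> @TS' | ε


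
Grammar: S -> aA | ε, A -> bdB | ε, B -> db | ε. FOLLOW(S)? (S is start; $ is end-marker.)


$ ∈ FOLLOW(S). For each A -> αBβ: add FIRST(β)\{ε} to FOLLOW(B); if β nullable, add FOLLOW(A).
FOLLOW(S) = {$}


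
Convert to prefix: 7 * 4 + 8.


left-to-right (same/higher precedence on left): tree is (+ (* 7 4) 8)
Prefix: + * 7 4 8


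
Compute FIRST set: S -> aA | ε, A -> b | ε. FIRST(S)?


Per alternative of S: FIRST(aA) = {a}; FIRST(ε) = {ε}
FIRST(S) = {a, ε}


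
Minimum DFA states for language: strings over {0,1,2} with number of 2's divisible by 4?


Track (count of 2) mod 4: states 0..3, accept at 0
Minimal DFA: 4 states


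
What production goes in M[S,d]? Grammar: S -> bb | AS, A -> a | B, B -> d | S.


For [S, d]: 'd' ∈ FIRST(AS)
Entry: S -> AS


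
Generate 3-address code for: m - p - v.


Break into single-operator statements:
t1 = m - p
t2 = t1 - v


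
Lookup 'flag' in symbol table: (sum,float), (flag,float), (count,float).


Lookup 'flag' → type float


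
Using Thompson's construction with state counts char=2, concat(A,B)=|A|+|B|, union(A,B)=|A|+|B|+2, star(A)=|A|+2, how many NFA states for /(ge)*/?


Syntax tree has 2 char leaf(s), 0 union(s), 1 star(s)
chars contribute 2×2 = 4; each union adds +2; each star adds +2
Total: 4 + 0 + 2 = 6 states


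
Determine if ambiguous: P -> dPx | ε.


balanced d^n…x^n: each string has a unique parse
Unambiguous


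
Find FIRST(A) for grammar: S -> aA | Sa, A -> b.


Per alternative of A: FIRST(b) = {b}
FIRST(A) = {b}


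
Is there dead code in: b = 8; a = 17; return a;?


b is assigned but never read
Dead: 'b = 8'


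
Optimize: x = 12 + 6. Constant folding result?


12 + 6 = 18 at compile time
Optimized: x = 18


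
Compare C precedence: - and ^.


'-' is additive (level 9); '^' is bitwise XOR (level 4)
Higher level binds tighter
'-' has higher precedence than '^'


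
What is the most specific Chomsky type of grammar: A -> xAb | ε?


Single nonterminal LHS, but x^n b^n is not regular
Classification: Type 2 (Context-Free)


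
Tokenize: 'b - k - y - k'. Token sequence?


Scan left to right, longest-match per lexeme
Tokens: ID(b), OP(-), ID(k), OP(-), ID(y), OP(-), ID(k)


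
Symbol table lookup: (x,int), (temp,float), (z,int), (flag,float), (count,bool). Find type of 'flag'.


Lookup 'flag' → type float


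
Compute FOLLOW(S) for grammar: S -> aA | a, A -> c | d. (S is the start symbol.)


$ ∈ FOLLOW(S). For each A -> αBβ: add FIRST(β)\{ε} to FOLLOW(B); if β nullable, add FOLLOW(A).
FOLLOW(S) = {$}


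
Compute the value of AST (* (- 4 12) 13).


Evaluate inner: (- 4 12) = -8
Evaluate root: (* -8 13) = -104
Result: -104


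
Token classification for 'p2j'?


Pattern: letter/underscore followed by alphanumerics, not a keyword
Type: IDENTIFIER


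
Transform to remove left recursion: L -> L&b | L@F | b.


Left-recursive alternatives: L&b, L@F; non-recursive: b
Introduce L': L -> bL', L' -> &bL' | @FL' | ε


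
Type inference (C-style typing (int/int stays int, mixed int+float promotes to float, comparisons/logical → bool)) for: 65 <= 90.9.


Operand types: int <= float
Rule: comparison yields bool
Result type: bool


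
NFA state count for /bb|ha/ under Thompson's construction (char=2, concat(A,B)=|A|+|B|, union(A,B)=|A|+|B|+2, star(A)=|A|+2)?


Syntax tree has 4 char leaf(s), 1 union(s), 0 star(s)
chars contribute 4×2 = 8; each union adds +2; each star adds +2
Total: 8 + 2 + 0 = 10 states


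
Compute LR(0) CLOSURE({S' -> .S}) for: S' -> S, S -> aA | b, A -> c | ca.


Start: S' -> .S
For each item with dot before a nonterminal B, add B -> .γ for every B-production
Closure: [S' -> .S, S -> .aA, S -> .b]


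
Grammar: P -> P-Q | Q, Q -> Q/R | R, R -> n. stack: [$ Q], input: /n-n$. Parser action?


shift '/' to continue Q -> Q/R
Action: shift


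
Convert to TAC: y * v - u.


Break into single-operator statements:
t1 = y * v
t2 = t1 - u


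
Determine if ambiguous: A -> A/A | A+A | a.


'a/a+a' has two parse trees (no precedence encoded between / and +)
Ambiguous


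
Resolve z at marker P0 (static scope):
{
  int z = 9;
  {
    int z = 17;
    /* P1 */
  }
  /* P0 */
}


z declared in the same block as P0
z = 9


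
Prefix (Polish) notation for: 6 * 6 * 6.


left-to-right (same/higher precedence on left): tree is (* (* 6 6) 6)
Prefix: * * 6 6 6


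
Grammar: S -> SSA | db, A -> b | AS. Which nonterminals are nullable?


A nonterminal is nullable iff some alternative derives ε (directly, or every symbol in it is nullable)
Nullable: {}


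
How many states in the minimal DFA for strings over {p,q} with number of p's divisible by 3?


Track (count of p) mod 3: states 0..2, accept at 0
Minimal DFA: 3 states


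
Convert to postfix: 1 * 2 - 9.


Left to right (same or higher precedence on left)
Postfix: 1 2 * 9 -


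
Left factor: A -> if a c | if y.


Common prefix: 'if'
Factored: A -> if A', A' -> a c | y


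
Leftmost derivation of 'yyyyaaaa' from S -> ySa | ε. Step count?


Derivation: S => ySa => yySaa => yyySaaa => yyyySaaaa => yyyyaaaa
Steps: 5


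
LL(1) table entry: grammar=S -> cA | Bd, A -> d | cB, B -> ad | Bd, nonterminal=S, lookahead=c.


For [S, c]: 'c' ∈ FIRST(cA)
Entry: S -> cA


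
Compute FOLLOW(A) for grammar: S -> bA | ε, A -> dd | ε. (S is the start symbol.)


$ ∈ FOLLOW(S). For each A -> αBβ: add FIRST(β)\{ε} to FOLLOW(B); if β nullable, add FOLLOW(A).
FOLLOW(A) = {$}


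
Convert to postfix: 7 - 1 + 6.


Left to right (same or higher precedence on left)
Postfix: 7 1 - 6 +


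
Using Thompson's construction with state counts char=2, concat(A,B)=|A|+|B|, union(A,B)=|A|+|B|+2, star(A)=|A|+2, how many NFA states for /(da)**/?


Syntax tree has 2 char leaf(s), 0 union(s), 2 star(s)
chars contribute 2×2 = 4; each union adds +2; each star adds +2
Total: 4 + 0 + 4 = 8 states


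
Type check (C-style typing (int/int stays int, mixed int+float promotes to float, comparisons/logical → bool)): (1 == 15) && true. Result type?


Operand types: bool && bool
Rule: logical operators take bool operands and yield bool
Result type: bool


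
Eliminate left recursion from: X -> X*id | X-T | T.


Left-recursive alternatives: X*id, X-T; non-recursive: T
Introduce X': X -> TX', X' -> *idX' | -TX' | ε


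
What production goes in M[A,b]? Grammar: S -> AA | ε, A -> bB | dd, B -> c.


For [A, b]: 'b' ∈ FIRST(bB)
Entry: A -> bB


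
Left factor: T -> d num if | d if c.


Common prefix: 'd'
Factored: T -> d T', T' -> num if | if c


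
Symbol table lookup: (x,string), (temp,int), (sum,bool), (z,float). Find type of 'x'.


Lookup 'x' → type string


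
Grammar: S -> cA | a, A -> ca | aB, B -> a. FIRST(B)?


Per alternative of B: FIRST(a) = {a}
FIRST(B) = {a}


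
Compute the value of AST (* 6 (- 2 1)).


Evaluate inner: (- 2 1) = 1
Evaluate root: (* 6 1) = 6
Result: 6


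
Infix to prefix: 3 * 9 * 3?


left-to-right (same/higher precedence on left): tree is (* (* 3 9) 3)
Prefix: * * 3 9 3


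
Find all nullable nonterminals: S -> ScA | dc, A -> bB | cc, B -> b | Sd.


A nonterminal is nullable iff some alternative derives ε (directly, or every symbol in it is nullable)
Nullable: {}


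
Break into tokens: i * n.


Scan left to right, longest-match per lexeme
Tokens: ID(i), OP(*), ID(n)


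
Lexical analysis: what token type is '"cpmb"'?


Pattern: double-quoted sequence
Type: STRING_LITERAL


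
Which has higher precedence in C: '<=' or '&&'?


'<=' is relational (level 7); '&&' is logical AND (level 2)
Higher level binds tighter
'<=' has higher precedence than '&&'


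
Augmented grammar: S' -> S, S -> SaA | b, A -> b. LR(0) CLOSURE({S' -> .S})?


Start: S' -> .S
For each item with dot before a nonterminal B, add B -> .γ for every B-production
Closure: [S' -> .S, S -> .SaA, S -> .b]


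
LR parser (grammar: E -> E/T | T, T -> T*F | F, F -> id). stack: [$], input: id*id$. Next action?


no handle on stack; shift 'id'
Action: shift


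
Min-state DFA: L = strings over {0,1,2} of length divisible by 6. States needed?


Track length mod 6: states 0..5, accept at 0
Minimal DFA: 6 states


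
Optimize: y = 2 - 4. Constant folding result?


2 - 4 = -2 at compile time
Optimized: y = -2


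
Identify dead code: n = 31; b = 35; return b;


n is assigned but never read
Dead: 'n = 31'


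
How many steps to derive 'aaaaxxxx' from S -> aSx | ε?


Derivation: S => aSx => aaSxx => aaaSxxx => aaaaSxxxx => aaaaxxxx
Steps: 5


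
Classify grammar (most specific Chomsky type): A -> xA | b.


Right-linear: every RHS is a terminal or a terminal followed by one nonterminal
Classification: Type 3 (Regular)


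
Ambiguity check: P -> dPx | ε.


balanced d^n…x^n: each string has a unique parse
Unambiguous


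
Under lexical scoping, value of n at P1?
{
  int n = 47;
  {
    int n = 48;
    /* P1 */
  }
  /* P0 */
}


n declared in the same block as P1
n = 48


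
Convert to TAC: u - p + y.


Break into single-operator statements:
t1 = u - p
t2 = t1 + y


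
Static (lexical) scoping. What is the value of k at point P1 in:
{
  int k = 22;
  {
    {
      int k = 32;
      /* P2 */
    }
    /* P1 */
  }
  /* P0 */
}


P1's block does not declare k; resolves to the enclosing declaration at depth 0
k = 22


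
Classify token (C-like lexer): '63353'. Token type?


Pattern: digits only
Type: INTEGER_LITERAL


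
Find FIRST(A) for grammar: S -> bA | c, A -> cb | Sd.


Per alternative of A: FIRST(cb) = {c}; FIRST(Sd) = {b, c}
FIRST(A) = {b, c}


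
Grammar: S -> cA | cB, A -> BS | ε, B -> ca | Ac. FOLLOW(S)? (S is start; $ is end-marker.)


$ ∈ FOLLOW(S). For each A -> αBβ: add FIRST(β)\{ε} to FOLLOW(B); if β nullable, add FOLLOW(A).
FOLLOW(S) = {$, c}


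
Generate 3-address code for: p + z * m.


Break into single-operator statements:
t1 = z * m
t2 = p + t1


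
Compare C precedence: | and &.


'&' is bitwise AND (level 5); '|' is bitwise OR (level 3)
Higher level binds tighter
'&' has higher precedence than '|'


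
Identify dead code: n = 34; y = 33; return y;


n is assigned but never read
Dead: 'n = 34'


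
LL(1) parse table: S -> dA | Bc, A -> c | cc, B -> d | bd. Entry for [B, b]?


For [B, b]: 'b' ∈ FIRST(bd)
Entry: B -> bd


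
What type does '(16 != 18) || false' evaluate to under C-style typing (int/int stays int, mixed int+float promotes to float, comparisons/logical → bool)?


Operand types: bool || bool
Rule: logical operators take bool operands and yield bool
Result type: bool


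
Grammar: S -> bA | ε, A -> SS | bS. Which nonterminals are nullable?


A nonterminal is nullable iff some alternative derives ε (directly, or every symbol in it is nullable)
Nullable: {A, S}


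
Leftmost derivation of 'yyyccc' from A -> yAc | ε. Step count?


Derivation: A => yAc => yyAcc => yyyAccc => yyyccc
Steps: 4


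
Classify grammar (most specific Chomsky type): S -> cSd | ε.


Single nonterminal LHS, but c^n d^n is not regular
Classification: Type 2 (Context-Free)


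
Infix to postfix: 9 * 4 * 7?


Left to right (same or higher precedence on left)
Postfix: 9 4 * 7 *


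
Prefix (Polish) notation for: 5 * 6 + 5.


left-to-right (same/higher precedence on left): tree is (+ (* 5 6) 5)
Prefix: + * 5 6 5


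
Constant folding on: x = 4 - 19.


4 - 19 = -15 at compile time
Optimized: x = -15


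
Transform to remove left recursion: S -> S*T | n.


Left-recursive alternatives: S*T; non-recursive: n
Introduce S': S -> nS', S' -> *TS' | ε


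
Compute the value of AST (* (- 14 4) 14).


Evaluate inner: (- 14 4) = 10
Evaluate root: (* 10 14) = 140
Result: 140


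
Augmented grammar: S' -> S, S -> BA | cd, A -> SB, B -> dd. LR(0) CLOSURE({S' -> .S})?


Start: S' -> .S
For each item with dot before a nonterminal B, add B -> .γ for every B-production
Closure: [S' -> .S, S -> .BA, S -> .cd, B -> .dd]


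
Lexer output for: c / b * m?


Scan left to right, longest-match per lexeme
Tokens: ID(c), OP(/), ID(b), OP(*), ID(m)


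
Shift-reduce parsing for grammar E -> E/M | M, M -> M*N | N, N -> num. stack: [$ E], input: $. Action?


start symbol E on stack, input exhausted
Action: accept


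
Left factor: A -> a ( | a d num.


Common prefix: 'a'
Factored: A -> a A', A' -> ( | d num


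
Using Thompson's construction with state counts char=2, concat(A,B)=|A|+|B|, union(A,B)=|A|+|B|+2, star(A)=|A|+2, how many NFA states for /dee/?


Syntax tree has 3 char leaf(s), 0 union(s), 0 star(s)
chars contribute 3×2 = 6; each union adds +2; each star adds +2
Total: 6 + 0 + 0 = 6 states


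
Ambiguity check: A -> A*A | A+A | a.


'a*a+a' has two parse trees (no precedence encoded between * and +)
Ambiguous


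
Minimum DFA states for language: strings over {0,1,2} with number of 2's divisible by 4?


Track (count of 2) mod 4: states 0..3, accept at 0
Minimal DFA: 4 states


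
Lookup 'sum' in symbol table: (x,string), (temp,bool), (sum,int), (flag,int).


Lookup 'sum' → type int


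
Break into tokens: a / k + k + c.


Scan left to right, longest-match per lexeme
Tokens: ID(a), OP(/), ID(k), OP(+), ID(k), OP(+), ID(c)


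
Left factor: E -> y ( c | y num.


Common prefix: 'y'
Factored: E -> y E', E' -> ( c | num


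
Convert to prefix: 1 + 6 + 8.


left-to-right (same/higher precedence on left): tree is (+ (+ 1 6) 8)
Prefix: + + 1 6 8


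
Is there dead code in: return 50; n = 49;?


statement follows a return and is unreachable
Dead: 'n = 49'


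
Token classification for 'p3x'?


Pattern: letter/underscore followed by alphanumerics, not a keyword
Type: IDENTIFIER


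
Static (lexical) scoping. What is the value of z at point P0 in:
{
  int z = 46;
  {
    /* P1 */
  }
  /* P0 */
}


z declared in the same block as P0
z = 46


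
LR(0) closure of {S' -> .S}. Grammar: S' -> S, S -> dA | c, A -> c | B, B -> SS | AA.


Start: S' -> .S
For each item with dot before a nonterminal B, add B -> .γ for every B-production
Closure: [S' -> .S, S -> .dA, S -> .c]


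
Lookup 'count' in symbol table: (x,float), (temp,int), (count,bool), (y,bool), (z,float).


Lookup 'count' → type bool


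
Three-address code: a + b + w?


Break into single-operator statements:
t1 = a + b
t2 = t1 + w


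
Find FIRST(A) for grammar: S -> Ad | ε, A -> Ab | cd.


Per alternative of A: FIRST(Ab) = {c}; FIRST(cd) = {c}
FIRST(A) = {c}


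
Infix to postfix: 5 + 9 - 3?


Left to right (same or higher precedence on left)
Postfix: 5 9 + 3 -


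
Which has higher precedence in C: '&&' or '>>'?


'>>' is shift (level 8); '&&' is logical AND (level 2)
Higher level binds tighter
'>>' has higher precedence than '&&'


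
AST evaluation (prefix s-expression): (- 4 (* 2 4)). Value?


Evaluate inner: (* 2 4) = 8
Evaluate root: (- 4 8) = -4
Result: -4


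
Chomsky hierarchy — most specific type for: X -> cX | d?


Right-linear: every RHS is a terminal or a terminal followed by one nonterminal
Classification: Type 3 (Regular)


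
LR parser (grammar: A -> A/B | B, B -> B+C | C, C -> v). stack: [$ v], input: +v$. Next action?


'v' on top is the handle for C -> v
Action: reduce (C -> v)


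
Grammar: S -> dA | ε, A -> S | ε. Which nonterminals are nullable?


A nonterminal is nullable iff some alternative derives ε (directly, or every symbol in it is nullable)
Nullable: {A, S}


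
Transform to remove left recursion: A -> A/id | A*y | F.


Left-recursive alternatives: A/id, A*y; non-recursive: F
Introduce A': A -> FA', A' -> /idA' | *yA' | ε


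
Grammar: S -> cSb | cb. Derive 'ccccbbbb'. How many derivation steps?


Derivation: S => cSb => ccSbb => cccSbbb => ccccbbbb
Steps: 4


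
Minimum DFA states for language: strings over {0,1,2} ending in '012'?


Track the longest suffix of input matching a prefix of '012': 4 classes (prefixes of length 0..3)
Minimal DFA: 4 states


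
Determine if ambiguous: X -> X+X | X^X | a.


'a+a^a' has two parse trees (no precedence encoded between + and ^)
Ambiguous


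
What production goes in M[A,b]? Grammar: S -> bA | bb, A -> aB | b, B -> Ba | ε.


For [A, b]: 'b' ∈ FIRST(b)
Entry: A -> b


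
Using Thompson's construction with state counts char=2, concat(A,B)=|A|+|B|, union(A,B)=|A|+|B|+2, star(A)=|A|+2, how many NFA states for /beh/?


Syntax tree has 3 char leaf(s), 0 union(s), 0 star(s)
chars contribute 3×2 = 6; each union adds +2; each star adds +2
Total: 6 + 0 + 0 = 6 states


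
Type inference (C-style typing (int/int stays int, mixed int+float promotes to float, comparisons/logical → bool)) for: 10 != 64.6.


Operand types: int != float
Rule: comparison yields bool
Result type: bool


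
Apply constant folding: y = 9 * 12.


9 * 12 = 108 at compile time
Optimized: y = 108


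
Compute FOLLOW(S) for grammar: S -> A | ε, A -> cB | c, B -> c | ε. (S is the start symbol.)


$ ∈ FOLLOW(S). For each A -> αBβ: add FIRST(β)\{ε} to FOLLOW(B); if β nullable, add FOLLOW(A).
FOLLOW(S) = {$}


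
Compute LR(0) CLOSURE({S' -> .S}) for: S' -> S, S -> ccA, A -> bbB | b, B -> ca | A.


Start: S' -> .S
For each item with dot before a nonterminal B, add B -> .γ for every B-production
Closure: [S' -> .S, S -> .ccA]


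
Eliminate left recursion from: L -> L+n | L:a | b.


Left-recursive alternatives: L+n, L:a; non-recursive: b
Introduce L': L -> bL', L' -> +nL' | :aL' | ε


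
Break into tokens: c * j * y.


Scan left to right, longest-match per lexeme
Tokens: ID(c), OP(*), ID(j), OP(*), ID(y)


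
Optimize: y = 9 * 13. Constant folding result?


9 * 13 = 117 at compile time
Optimized: y = 117


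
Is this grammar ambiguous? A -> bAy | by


balanced b^n…y^n: each string has a unique parse
Unambiguous


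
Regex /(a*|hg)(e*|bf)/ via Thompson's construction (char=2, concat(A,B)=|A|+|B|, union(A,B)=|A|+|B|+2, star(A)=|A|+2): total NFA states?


Syntax tree has 6 char leaf(s), 2 union(s), 2 star(s)
chars contribute 6×2 = 12; each union adds +2; each star adds +2
Total: 12 + 4 + 4 = 20 states


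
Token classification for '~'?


Pattern: operator symbol
Type: OPERATOR


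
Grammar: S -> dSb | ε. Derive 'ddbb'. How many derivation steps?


Derivation: S => dSb => ddSbb => ddbb
Steps: 3


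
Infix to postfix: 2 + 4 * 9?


* has higher precedence, evaluate 4*9 first
Postfix: 2 4 9 * +


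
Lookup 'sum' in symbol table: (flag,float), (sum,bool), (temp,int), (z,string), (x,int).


Lookup 'sum' → type bool


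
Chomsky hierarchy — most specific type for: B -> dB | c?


Right-linear: every RHS is a terminal or a terminal followed by one nonterminal
Classification: Type 3 (Regular)


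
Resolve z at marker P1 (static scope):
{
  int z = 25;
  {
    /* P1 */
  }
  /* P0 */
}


P1's block does not declare z; resolves to the enclosing declaration at depth 0
z = 25


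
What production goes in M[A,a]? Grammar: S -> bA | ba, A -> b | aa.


For [A, a]: 'a' ∈ FIRST(aa)
Entry: A -> aa


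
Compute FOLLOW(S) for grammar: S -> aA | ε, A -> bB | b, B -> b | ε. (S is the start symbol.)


$ ∈ FOLLOW(S). For each A -> αBβ: add FIRST(β)\{ε} to FOLLOW(B); if β nullable, add FOLLOW(A).
FOLLOW(S) = {$}


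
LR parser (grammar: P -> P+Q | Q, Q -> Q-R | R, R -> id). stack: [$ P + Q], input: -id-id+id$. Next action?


'-' can extend Q; shift to build Q -> Q-R
Action: shift


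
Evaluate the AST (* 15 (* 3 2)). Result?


Evaluate inner: (* 3 2) = 6
Evaluate root: (* 15 6) = 90
Result: 90


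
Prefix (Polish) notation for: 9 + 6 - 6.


left-to-right (same/higher precedence on left): tree is (- (+ 9 6) 6)
Prefix: - + 9 6 6


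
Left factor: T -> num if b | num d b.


Common prefix: 'num'
Factored: T -> num T', T' -> if b | d b


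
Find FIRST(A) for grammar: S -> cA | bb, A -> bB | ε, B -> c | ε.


Per alternative of A: FIRST(bB) = {b}; FIRST(ε) = {ε}
FIRST(A) = {b, ε}


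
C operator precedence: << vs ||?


'<<' is shift (level 8); '||' is logical OR (level 1)
Higher level binds tighter
'<<' has higher precedence than '||'


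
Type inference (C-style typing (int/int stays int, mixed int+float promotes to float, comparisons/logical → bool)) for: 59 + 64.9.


Operand types: int + float
Rule: mixed int/float promotes to float; int/int stays int
Result type: float


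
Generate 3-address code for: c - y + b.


Break into single-operator statements:
t1 = c - y
t2 = t1 + b


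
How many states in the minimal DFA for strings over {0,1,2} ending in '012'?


Track the longest suffix of input matching a prefix of '012': 4 classes (prefixes of length 0..3)
Minimal DFA: 4 states


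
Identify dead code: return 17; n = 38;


statement follows a return and is unreachable
Dead: 'n = 38'


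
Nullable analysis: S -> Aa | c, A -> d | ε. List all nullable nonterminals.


A nonterminal is nullable iff some alternative derives ε (directly, or every symbol in it is nullable)
Nullable: {A}


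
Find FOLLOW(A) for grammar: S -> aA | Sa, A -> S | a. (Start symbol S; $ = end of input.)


$ ∈ FOLLOW(S). For each A -> αBβ: add FIRST(β)\{ε} to FOLLOW(B); if β nullable, add FOLLOW(A).
FOLLOW(A) = {$, a}


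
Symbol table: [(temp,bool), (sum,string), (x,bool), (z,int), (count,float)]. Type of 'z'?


Lookup 'z' → type int


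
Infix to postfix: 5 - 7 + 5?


Left to right (same or higher precedence on left)
Postfix: 5 7 - 5 +


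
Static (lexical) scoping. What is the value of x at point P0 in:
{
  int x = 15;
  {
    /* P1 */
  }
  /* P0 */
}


x declared in the same block as P0
x = 15


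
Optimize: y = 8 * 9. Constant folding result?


8 * 9 = 72 at compile time
Optimized: y = 72


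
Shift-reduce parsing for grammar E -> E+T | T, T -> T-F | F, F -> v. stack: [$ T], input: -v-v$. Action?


shift '-' to continue T -> T-F
Action: shift


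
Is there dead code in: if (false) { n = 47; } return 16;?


condition is constant false, so the whole block is unreachable
Dead: 'if (false) { n = 47; }'


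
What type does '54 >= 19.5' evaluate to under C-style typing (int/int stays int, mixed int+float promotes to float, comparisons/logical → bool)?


Operand types: int >= float
Rule: comparison yields bool
Result type: bool


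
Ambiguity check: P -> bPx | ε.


balanced b^n…x^n: each string has a unique parse
Unambiguous


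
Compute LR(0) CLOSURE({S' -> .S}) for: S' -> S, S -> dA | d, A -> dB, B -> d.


Start: S' -> .S
For each item with dot before a nonterminal B, add B -> .γ for every B-production
Closure: [S' -> .S, S -> .dA, S -> .d]


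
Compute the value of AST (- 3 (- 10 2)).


Evaluate inner: (- 10 2) = 8
Evaluate root: (- 3 8) = -5
Result: -5


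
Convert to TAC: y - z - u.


Break into single-operator statements:
t1 = y - z
t2 = t1 - u


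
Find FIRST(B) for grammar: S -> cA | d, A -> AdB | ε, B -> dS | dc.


Per alternative of B: FIRST(dS) = {d}; FIRST(dc) = {d}
FIRST(B) = {d}


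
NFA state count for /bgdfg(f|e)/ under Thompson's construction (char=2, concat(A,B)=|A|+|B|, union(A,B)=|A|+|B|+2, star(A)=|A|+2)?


Syntax tree has 7 char leaf(s), 1 union(s), 0 star(s)
chars contribute 7×2 = 14; each union adds +2; each star adds +2
Total: 14 + 2 + 0 = 16 states


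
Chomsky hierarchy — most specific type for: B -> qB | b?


Right-linear: every RHS is a terminal or a terminal followed by one nonterminal
Classification: Type 3 (Regular)


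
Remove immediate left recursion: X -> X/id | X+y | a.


Left-recursive alternatives: X/id, X+y; non-recursive: a
Introduce X': X -> aX', X' -> /idX' | +yX' | ε


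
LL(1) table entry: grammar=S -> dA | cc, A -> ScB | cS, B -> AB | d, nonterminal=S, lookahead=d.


For [S, d]: 'd' ∈ FIRST(dA)
Entry: S -> dA


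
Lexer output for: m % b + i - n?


Scan left to right, longest-match per lexeme
Tokens: ID(m), OP(%), ID(b), OP(+), ID(i), OP(-), ID(n)


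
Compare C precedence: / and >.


'/' is multiplicative (level 10); '>' is relational (level 7)
Higher level binds tighter
'/' has higher precedence than '>'


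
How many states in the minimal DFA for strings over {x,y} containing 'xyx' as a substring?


KMP-style automaton: 3 progress states + 1 absorbing accept = 4
Minimal DFA: 4 states


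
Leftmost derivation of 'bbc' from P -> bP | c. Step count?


Derivation: P => bP => bbP => bbc
Steps: 3
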